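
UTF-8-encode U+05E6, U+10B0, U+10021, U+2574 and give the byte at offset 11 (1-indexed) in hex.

1-indexed offset 11 is 0-indexed offset 10.
U+05E6 → 2-byte form D7 A6 at offsets 0–1.
U+10B0 → 3-byte form E1 82 B0 at offsets 2–4.
U+10021 → 4-byte form F0 90 80 A1 at offsets 5–8.
U+2574 → 3-byte form E2 95 B4 at offsets 9–11.
Offset 10 falls in char 4's range; it's byte 2 of E2 95 B4 = 0x95.

0x95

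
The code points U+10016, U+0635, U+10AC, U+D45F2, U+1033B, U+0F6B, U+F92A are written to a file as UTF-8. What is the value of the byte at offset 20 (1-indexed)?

1-indexed offset 20 is 0-indexed offset 19.
U+10016 → 4-byte form F0 90 80 96 at offsets 0–3.
U+0635 → 2-byte form D8 B5 at offsets 4–5.
U+10AC → 3-byte form E1 82 AC at offsets 6–8.
U+D45F2 → 4-byte form F3 94 97 B2 at offsets 9–12.
U+1033B → 4-byte form F0 90 8C BB at offsets 13–16.
U+0F6B → 3-byte form E0 BD AB at offsets 17–19.
Offset 19 falls in char 6's range; it's byte 3 of E0 BD AB = 0xAB.

0xAB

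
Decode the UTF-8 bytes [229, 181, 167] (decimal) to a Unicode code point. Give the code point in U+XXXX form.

U+5D67

Leading byte 0xE5 = 11100101 matches 1110xxxx → 3-byte sequence.
Byte 1: 0xE5 = 11100101, payload 0101 (4 bits).
Byte 2: 0xB5 = 10110101 (10xxxxxx ✓), payload 110101.
Byte 3: 0xA7 = 10100111 (10xxxxxx ✓), payload 100111.
Concatenate: 0101110101100111 = 0x5D67 (16 bits → U+5D67).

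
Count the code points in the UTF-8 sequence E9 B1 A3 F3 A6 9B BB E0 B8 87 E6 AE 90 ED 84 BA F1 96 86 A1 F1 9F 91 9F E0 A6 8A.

8

Byte at offset 0: 0xE9 = 11101001 → 3-byte char (#1). Advance 3.
Byte at offset 3: 0xF3 = 11110011 → 4-byte char (#2). Advance 4.
Byte at offset 7: 0xE0 = 11100000 → 3-byte char (#3). Advance 3.
Byte at offset 10: 0xE6 = 11100110 → 3-byte char (#4). Advance 3.
Byte at offset 13: 0xED = 11101101 → 3-byte char (#5). Advance 3.
Byte at offset 16: 0xF1 = 11110001 → 4-byte char (#6). Advance 4.
Byte at offset 20: 0xF1 = 11110001 → 4-byte char (#7). Advance 4.
Byte at offset 24: 0xE0 = 11100000 → 3-byte char (#8). Advance 3.
Reached end at offset 27 after 8 code points.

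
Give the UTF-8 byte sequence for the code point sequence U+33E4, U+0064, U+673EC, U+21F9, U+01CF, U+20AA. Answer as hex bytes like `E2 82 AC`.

E3 8F A4 64 F1 A7 8F AC E2 87 B9 C7 8F E2 82 AA

U+33E4: 3-byte form → E3 8F A4.
U+0064: 1-byte form → 64.
U+673EC: 4-byte form → F1 A7 8F AC.
U+21F9: 3-byte form → E2 87 B9.
U+01CF: 2-byte form → C7 8F.
U+20AA: 3-byte form → E2 82 AA.
Concatenated (16 bytes): E3 8F A4 64 F1 A7 8F AC E2 87 B9 C7 8F E2 82 AA.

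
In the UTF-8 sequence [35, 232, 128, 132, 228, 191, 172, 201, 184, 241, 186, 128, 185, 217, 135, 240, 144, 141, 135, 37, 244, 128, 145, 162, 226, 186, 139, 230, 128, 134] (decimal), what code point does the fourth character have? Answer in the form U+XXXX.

U+0278

Offset 0: leading byte 0x23 = 00100011 → 1-byte char #1 = 23.
Offset 1: leading byte 0xE8 = 11101000 → 3-byte char #2 = E8 80 84.
Offset 4: leading byte 0xE4 = 11100100 → 3-byte char #3 = E4 BF AC.
Offset 7: leading byte 0xC9 = 11001001 → 2-byte char #4 = C9 B8.
Leading byte 0xC9 = 11001001 matches 110xxxxx → 2-byte sequence.
Byte 1: 0xC9 = 11001001, payload 01001 (5 bits).
Byte 2: 0xB8 = 10111000 (10xxxxxx ✓), payload 111000.
Concatenate: 01001111000 = 0x278 (11 bits → U+0278).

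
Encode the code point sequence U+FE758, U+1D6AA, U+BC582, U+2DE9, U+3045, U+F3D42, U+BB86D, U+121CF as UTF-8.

F3 BE 9D 98 F0 9D 9A AA F2 BC 96 82 E2 B7 A9 E3 81 85 F3 B3 B5 82 F2 BB A1 AD F0 92 87 8F

U+FE758: 4-byte form → F3 BE 9D 98.
U+1D6AA: 4-byte form → F0 9D 9A AA.
U+BC582: 4-byte form → F2 BC 96 82.
U+2DE9: 3-byte form → E2 B7 A9.
U+3045: 3-byte form → E3 81 85.
U+F3D42: 4-byte form → F3 B3 B5 82.
U+BB86D: 4-byte form → F2 BB A1 AD.
U+121CF: 4-byte form → F0 92 87 8F.
Concatenated (30 bytes): F3 BE 9D 98 F0 9D 9A AA F2 BC 96 82 E2 B7 A9 E3 81 85 F3 B3 B5 82 F2 BB A1 AD F0 92 87 8F.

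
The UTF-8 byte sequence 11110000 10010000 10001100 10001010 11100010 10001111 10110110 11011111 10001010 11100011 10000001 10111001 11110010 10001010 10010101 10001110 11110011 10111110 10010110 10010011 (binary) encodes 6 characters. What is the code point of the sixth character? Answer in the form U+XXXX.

U+FE593

Offset 0: leading byte 0xF0 = 11110000 → 4-byte char #1 = F0 90 8C 8A.
Offset 4: leading byte 0xE2 = 11100010 → 3-byte char #2 = E2 8F B6.
Offset 7: leading byte 0xDF = 11011111 → 2-byte char #3 = DF 8A.
Offset 9: leading byte 0xE3 = 11100011 → 3-byte char #4 = E3 81 B9.
Offset 12: leading byte 0xF2 = 11110010 → 4-byte char #5 = F2 8A 95 8E.
Offset 16: leading byte 0xF3 = 11110011 → 4-byte char #6 = F3 BE 96 93.
Leading byte 0xF3 = 11110011 matches 11110xxx → 4-byte sequence.
Byte 1: 0xF3 = 11110011, payload 011 (3 bits).
Byte 2: 0xBE = 10111110 (10xxxxxx ✓), payload 111110.
Byte 3: 0x96 = 10010110 (10xxxxxx ✓), payload 010110.
Byte 4: 0x93 = 10010011 (10xxxxxx ✓), payload 010011.
Concatenate: 011111110010110010011 = 0xFE593 (21 bits → U+FE593).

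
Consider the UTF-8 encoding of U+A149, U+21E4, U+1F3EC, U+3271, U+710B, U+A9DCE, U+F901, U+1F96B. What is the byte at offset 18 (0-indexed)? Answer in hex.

U+A149 → 3-byte form EA 85 89 at offsets 0–2.
U+21E4 → 3-byte form E2 87 A4 at offsets 3–5.
U+1F3EC → 4-byte form F0 9F 8F AC at offsets 6–9.
U+3271 → 3-byte form E3 89 B1 at offsets 10–12.
U+710B → 3-byte form E7 84 8B at offsets 13–15.
U+A9DCE → 4-byte form F2 A9 B7 8E at offsets 16–19.
Offset 18 falls in char 6's range; it's byte 3 of F2 A9 B7 8E = 0xB7.

0xB7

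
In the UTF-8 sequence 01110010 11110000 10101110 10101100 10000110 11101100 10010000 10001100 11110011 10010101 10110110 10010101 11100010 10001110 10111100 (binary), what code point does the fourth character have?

U+D5D95

Offset 0: leading byte 0x72 = 01110010 → 1-byte char #1 = 72.
Offset 1: leading byte 0xF0 = 11110000 → 4-byte char #2 = F0 AE AC 86.
Offset 5: leading byte 0xEC = 11101100 → 3-byte char #3 = EC 90 8C.
Offset 8: leading byte 0xF3 = 11110011 → 4-byte char #4 = F3 95 B6 95.
Leading byte 0xF3 = 11110011 matches 11110xxx → 4-byte sequence.
Byte 1: 0xF3 = 11110011, payload 011 (3 bits).
Byte 2: 0x95 = 10010101 (10xxxxxx ✓), payload 010101.
Byte 3: 0xB6 = 10110110 (10xxxxxx ✓), payload 110110.
Byte 4: 0x95 = 10010101 (10xxxxxx ✓), payload 010101.
Concatenate: 011010101110110010101 = 0xD5D95 (21 bits → U+D5D95).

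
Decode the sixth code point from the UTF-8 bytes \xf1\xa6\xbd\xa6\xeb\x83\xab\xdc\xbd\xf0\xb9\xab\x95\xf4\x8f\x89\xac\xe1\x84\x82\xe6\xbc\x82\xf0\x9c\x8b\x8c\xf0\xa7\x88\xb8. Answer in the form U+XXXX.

U+1102

Offset 0: leading byte 0xF1 = 11110001 → 4-byte char #1 = F1 A6 BD A6.
Offset 4: leading byte 0xEB = 11101011 → 3-byte char #2 = EB 83 AB.
Offset 7: leading byte 0xDC = 11011100 → 2-byte char #3 = DC BD.
Offset 9: leading byte 0xF0 = 11110000 → 4-byte char #4 = F0 B9 AB 95.
Offset 13: leading byte 0xF4 = 11110100 → 4-byte char #5 = F4 8F 89 AC.
Offset 17: leading byte 0xE1 = 11100001 → 3-byte char #6 = E1 84 82.
Leading byte 0xE1 = 11100001 matches 1110xxxx → 3-byte sequence.
Byte 1: 0xE1 = 11100001, payload 0001 (4 bits).
Byte 2: 0x84 = 10000100 (10xxxxxx ✓), payload 000100.
Byte 3: 0x82 = 10000010 (10xxxxxx ✓), payload 000010.
Concatenate: 0001000100000010 = 0x1102 (16 bits → U+1102).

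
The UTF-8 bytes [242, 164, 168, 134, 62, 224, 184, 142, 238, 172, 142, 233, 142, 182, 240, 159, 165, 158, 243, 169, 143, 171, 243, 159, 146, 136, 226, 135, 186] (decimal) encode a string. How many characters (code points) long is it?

Byte at offset 0: 0xF2 = 11110010 → 4-byte char (#1). Advance 4.
Byte at offset 4: 0x3E = 00111110 → 1-byte char (#2). Advance 1.
Byte at offset 5: 0xE0 = 11100000 → 3-byte char (#3). Advance 3.
Byte at offset 8: 0xEE = 11101110 → 3-byte char (#4). Advance 3.
Byte at offset 11: 0xE9 = 11101001 → 3-byte char (#5). Advance 3.
Byte at offset 14: 0xF0 = 11110000 → 4-byte char (#6). Advance 4.
Byte at offset 18: 0xF3 = 11110011 → 4-byte char (#7). Advance 4.
Byte at offset 22: 0xF3 = 11110011 → 4-byte char (#8). Advance 4.
Byte at offset 26: 0xE2 = 11100010 → 3-byte char (#9). Advance 3.
Reached end at offset 29 after 9 code points.

9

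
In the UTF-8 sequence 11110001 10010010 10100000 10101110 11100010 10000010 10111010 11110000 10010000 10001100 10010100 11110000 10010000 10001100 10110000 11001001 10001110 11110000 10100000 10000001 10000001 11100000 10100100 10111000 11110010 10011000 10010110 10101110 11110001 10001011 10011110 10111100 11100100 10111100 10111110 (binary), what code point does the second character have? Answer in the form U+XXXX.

U+20BA

Offset 0: leading byte 0xF1 = 11110001 → 4-byte char #1 = F1 92 A0 AE.
Offset 4: leading byte 0xE2 = 11100010 → 3-byte char #2 = E2 82 BA.
Leading byte 0xE2 = 11100010 matches 1110xxxx → 3-byte sequence.
Byte 1: 0xE2 = 11100010, payload 0010 (4 bits).
Byte 2: 0x82 = 10000010 (10xxxxxx ✓), payload 000010.
Byte 3: 0xBA = 10111010 (10xxxxxx ✓), payload 111010.
Concatenate: 0010000010111010 = 0x20BA (16 bits → U+20BA).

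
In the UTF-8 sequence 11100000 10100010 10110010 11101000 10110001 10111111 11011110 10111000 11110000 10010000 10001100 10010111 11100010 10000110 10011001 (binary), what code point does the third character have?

Offset 0: leading byte 0xE0 = 11100000 → 3-byte char #1 = E0 A2 B2.
Offset 3: leading byte 0xE8 = 11101000 → 3-byte char #2 = E8 B1 BF.
Offset 6: leading byte 0xDE = 11011110 → 2-byte char #3 = DE B8.
Leading byte 0xDE = 11011110 matches 110xxxxx → 2-byte sequence.
Byte 1: 0xDE = 11011110, payload 11110 (5 bits).
Byte 2: 0xB8 = 10111000 (10xxxxxx ✓), payload 111000.
Concatenate: 11110111000 = 0x7B8 (11 bits → U+07B8).

U+07B8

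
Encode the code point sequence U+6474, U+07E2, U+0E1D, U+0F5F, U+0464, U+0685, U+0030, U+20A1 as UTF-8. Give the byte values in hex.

U+6474: 3-byte form → E6 91 B4.
U+07E2: 2-byte form → DF A2.
U+0E1D: 3-byte form → E0 B8 9D.
U+0F5F: 3-byte form → E0 BD 9F.
U+0464: 2-byte form → D1 A4.
U+0685: 2-byte form → DA 85.
U+0030: 1-byte form → 30.
U+20A1: 3-byte form → E2 82 A1.
Concatenated (19 bytes): E6 91 B4 DF A2 E0 B8 9D E0 BD 9F D1 A4 DA 85 30 E2 82 A1.

E6 91 B4 DF A2 E0 B8 9D E0 BD 9F D1 A4 DA 85 30 E2 82 A1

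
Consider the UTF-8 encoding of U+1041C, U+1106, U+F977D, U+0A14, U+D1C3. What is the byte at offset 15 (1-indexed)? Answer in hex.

1-indexed offset 15 is 0-indexed offset 14.
U+1041C → 4-byte form F0 90 90 9C at offsets 0–3.
U+1106 → 3-byte form E1 84 86 at offsets 4–6.
U+F977D → 4-byte form F3 B9 9D BD at offsets 7–10.
U+0A14 → 3-byte form E0 A8 94 at offsets 11–13.
U+D1C3 → 3-byte form ED 87 83 at offsets 14–16.
Offset 14 falls in char 5's range; it's byte 1 of ED 87 83 = 0xED.

0xED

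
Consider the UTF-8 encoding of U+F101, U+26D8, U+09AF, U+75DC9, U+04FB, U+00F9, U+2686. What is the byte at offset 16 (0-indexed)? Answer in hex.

0xB9

U+F101 → 3-byte form EF 84 81 at offsets 0–2.
U+26D8 → 3-byte form E2 9B 98 at offsets 3–5.
U+09AF → 3-byte form E0 A6 AF at offsets 6–8.
U+75DC9 → 4-byte form F1 B5 B7 89 at offsets 9–12.
U+04FB → 2-byte form D3 BB at offsets 13–14.
U+00F9 → 2-byte form C3 B9 at offsets 15–16.
Offset 16 falls in char 6's range; it's byte 2 of C3 B9 = 0xB9.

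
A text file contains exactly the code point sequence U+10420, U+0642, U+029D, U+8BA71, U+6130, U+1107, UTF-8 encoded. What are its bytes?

F0 90 90 A0 D9 82 CA 9D F2 8B A9 B1 E6 84 B0 E1 84 87

U+10420: 4-byte form → F0 90 90 A0.
U+0642: 2-byte form → D9 82.
U+029D: 2-byte form → CA 9D.
U+8BA71: 4-byte form → F2 8B A9 B1.
U+6130: 3-byte form → E6 84 B0.
U+1107: 3-byte form → E1 84 87.
Concatenated (18 bytes): F0 90 90 A0 D9 82 CA 9D F2 8B A9 B1 E6 84 B0 E1 84 87.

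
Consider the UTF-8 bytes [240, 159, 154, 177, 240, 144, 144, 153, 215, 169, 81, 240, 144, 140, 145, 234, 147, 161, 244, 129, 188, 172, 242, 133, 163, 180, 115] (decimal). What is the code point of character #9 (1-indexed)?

Offset 0: leading byte 0xF0 = 11110000 → 4-byte char #1 = F0 9F 9A B1.
Offset 4: leading byte 0xF0 = 11110000 → 4-byte char #2 = F0 90 90 99.
Offset 8: leading byte 0xD7 = 11010111 → 2-byte char #3 = D7 A9.
Offset 10: leading byte 0x51 = 01010001 → 1-byte char #4 = 51.
Offset 11: leading byte 0xF0 = 11110000 → 4-byte char #5 = F0 90 8C 91.
Offset 15: leading byte 0xEA = 11101010 → 3-byte char #6 = EA 93 A1.
Offset 18: leading byte 0xF4 = 11110100 → 4-byte char #7 = F4 81 BC AC.
Offset 22: leading byte 0xF2 = 11110010 → 4-byte char #8 = F2 85 A3 B4.
Offset 26: leading byte 0x73 = 01110011 → 1-byte char #9 = 73.
Leading byte 0x73 = 01110011 matches 0xxxxxxx → 1-byte sequence.
Byte 1: 0x73 = 01110011, payload 1110011 (7 bits).
Concatenate: 1110011 = 0x73 (7 bits → U+0073).

U+0073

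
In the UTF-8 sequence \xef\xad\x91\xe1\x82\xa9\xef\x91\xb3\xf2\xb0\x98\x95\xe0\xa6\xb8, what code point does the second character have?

U+10A9

Offset 0: leading byte 0xEF = 11101111 → 3-byte char #1 = EF AD 91.
Offset 3: leading byte 0xE1 = 11100001 → 3-byte char #2 = E1 82 A9.
Leading byte 0xE1 = 11100001 matches 1110xxxx → 3-byte sequence.
Byte 1: 0xE1 = 11100001, payload 0001 (4 bits).
Byte 2: 0x82 = 10000010 (10xxxxxx ✓), payload 000010.
Byte 3: 0xA9 = 10101001 (10xxxxxx ✓), payload 101001.
Concatenate: 0001000010101001 = 0x10A9 (16 bits → U+10A9).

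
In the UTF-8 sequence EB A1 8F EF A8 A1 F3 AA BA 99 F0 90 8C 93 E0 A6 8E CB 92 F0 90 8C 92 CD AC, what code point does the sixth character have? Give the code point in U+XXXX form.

U+02D2

Offset 0: leading byte 0xEB = 11101011 → 3-byte char #1 = EB A1 8F.
Offset 3: leading byte 0xEF = 11101111 → 3-byte char #2 = EF A8 A1.
Offset 6: leading byte 0xF3 = 11110011 → 4-byte char #3 = F3 AA BA 99.
Offset 10: leading byte 0xF0 = 11110000 → 4-byte char #4 = F0 90 8C 93.
Offset 14: leading byte 0xE0 = 11100000 → 3-byte char #5 = E0 A6 8E.
Offset 17: leading byte 0xCB = 11001011 → 2-byte char #6 = CB 92.
Leading byte 0xCB = 11001011 matches 110xxxxx → 2-byte sequence.
Byte 1: 0xCB = 11001011, payload 01011 (5 bits).
Byte 2: 0x92 = 10010010 (10xxxxxx ✓), payload 010010.
Concatenate: 01011010010 = 0x2D2 (11 bits → U+02D2).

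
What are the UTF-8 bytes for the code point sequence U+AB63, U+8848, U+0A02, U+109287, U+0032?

U+AB63: 3-byte form → EA AD A3.
U+8848: 3-byte form → E8 A1 88.
U+0A02: 3-byte form → E0 A8 82.
U+109287: 4-byte form → F4 89 8A 87.
U+0032: 1-byte form → 32.
Concatenated (14 bytes): EA AD A3 E8 A1 88 E0 A8 82 F4 89 8A 87 32.

EA AD A3 E8 A1 88 E0 A8 82 F4 89 8A 87 32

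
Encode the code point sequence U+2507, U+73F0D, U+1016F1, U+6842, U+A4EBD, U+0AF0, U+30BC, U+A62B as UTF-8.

U+2507: 3-byte form → E2 94 87.
U+73F0D: 4-byte form → F1 B3 BC 8D.
U+1016F1: 4-byte form → F4 81 9B B1.
U+6842: 3-byte form → E6 A1 82.
U+A4EBD: 4-byte form → F2 A4 BA BD.
U+0AF0: 3-byte form → E0 AB B0.
U+30BC: 3-byte form → E3 82 BC.
U+A62B: 3-byte form → EA 98 AB.
Concatenated (27 bytes): E2 94 87 F1 B3 BC 8D F4 81 9B B1 E6 A1 82 F2 A4 BA BD E0 AB B0 E3 82 BC EA 98 AB.

E2 94 87 F1 B3 BC 8D F4 81 9B B1 E6 A1 82 F2 A4 BA BD E0 AB B0 E3 82 BC EA 98 AB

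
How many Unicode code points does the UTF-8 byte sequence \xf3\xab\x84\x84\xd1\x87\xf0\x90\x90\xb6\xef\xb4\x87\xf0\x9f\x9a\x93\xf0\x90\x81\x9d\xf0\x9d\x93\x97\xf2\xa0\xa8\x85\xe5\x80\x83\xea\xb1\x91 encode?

Byte at offset 0: 0xF3 = 11110011 → 4-byte char (#1). Advance 4.
Byte at offset 4: 0xD1 = 11010001 → 2-byte char (#2). Advance 2.
Byte at offset 6: 0xF0 = 11110000 → 4-byte char (#3). Advance 4.
Byte at offset 10: 0xEF = 11101111 → 3-byte char (#4). Advance 3.
Byte at offset 13: 0xF0 = 11110000 → 4-byte char (#5). Advance 4.
Byte at offset 17: 0xF0 = 11110000 → 4-byte char (#6). Advance 4.
Byte at offset 21: 0xF0 = 11110000 → 4-byte char (#7). Advance 4.
Byte at offset 25: 0xF2 = 11110010 → 4-byte char (#8). Advance 4.
Byte at offset 29: 0xE5 = 11100101 → 3-byte char (#9). Advance 3.
Byte at offset 32: 0xEA = 11101010 → 3-byte char (#10). Advance 3.
Reached end at offset 35 after 10 code points.

10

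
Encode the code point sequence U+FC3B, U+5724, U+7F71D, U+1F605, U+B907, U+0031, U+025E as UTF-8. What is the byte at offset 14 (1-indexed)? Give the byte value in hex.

1-indexed offset 14 is 0-indexed offset 13.
U+FC3B → 3-byte form EF B0 BB at offsets 0–2.
U+5724 → 3-byte form E5 9C A4 at offsets 3–5.
U+7F71D → 4-byte form F1 BF 9C 9D at offsets 6–9.
U+1F605 → 4-byte form F0 9F 98 85 at offsets 10–13.
Offset 13 falls in char 4's range; it's byte 4 of F0 9F 98 85 = 0x85.

0x85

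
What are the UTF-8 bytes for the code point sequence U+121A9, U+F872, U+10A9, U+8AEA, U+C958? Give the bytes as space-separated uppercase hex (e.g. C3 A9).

U+121A9: 4-byte form → F0 92 86 A9.
U+F872: 3-byte form → EF A1 B2.
U+10A9: 3-byte form → E1 82 A9.
U+8AEA: 3-byte form → E8 AB AA.
U+C958: 3-byte form → EC A5 98.
Concatenated (16 bytes): F0 92 86 A9 EF A1 B2 E1 82 A9 E8 AB AA EC A5 98.

F0 92 86 A9 EF A1 B2 E1 82 A9 E8 AB AA EC A5 98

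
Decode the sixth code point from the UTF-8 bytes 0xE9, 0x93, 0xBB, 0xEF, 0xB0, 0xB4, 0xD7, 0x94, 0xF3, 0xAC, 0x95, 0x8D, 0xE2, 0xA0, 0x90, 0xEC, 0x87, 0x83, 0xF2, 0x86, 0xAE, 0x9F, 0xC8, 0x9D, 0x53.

Offset 0: leading byte 0xE9 = 11101001 → 3-byte char #1 = E9 93 BB.
Offset 3: leading byte 0xEF = 11101111 → 3-byte char #2 = EF B0 B4.
Offset 6: leading byte 0xD7 = 11010111 → 2-byte char #3 = D7 94.
Offset 8: leading byte 0xF3 = 11110011 → 4-byte char #4 = F3 AC 95 8D.
Offset 12: leading byte 0xE2 = 11100010 → 3-byte char #5 = E2 A0 90.
Offset 15: leading byte 0xEC = 11101100 → 3-byte char #6 = EC 87 83.
Leading byte 0xEC = 11101100 matches 1110xxxx → 3-byte sequence.
Byte 1: 0xEC = 11101100, payload 1100 (4 bits).
Byte 2: 0x87 = 10000111 (10xxxxxx ✓), payload 000111.
Byte 3: 0x83 = 10000011 (10xxxxxx ✓), payload 000011.
Concatenate: 1100000111000011 = 0xC1C3 (16 bits → U+C1C3).

U+C1C3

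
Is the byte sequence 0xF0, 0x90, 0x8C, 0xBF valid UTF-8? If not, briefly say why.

Leading byte 0xF0 = 11110000 → 4-byte form.
Continuation bytes 0x90=10010000, 0x8C=10001100, 0xBF=10111111 all match 10xxxxxx.
Decoded value 0x1033F is ≥ 0x10000 (shortest form) and not a surrogate.

valid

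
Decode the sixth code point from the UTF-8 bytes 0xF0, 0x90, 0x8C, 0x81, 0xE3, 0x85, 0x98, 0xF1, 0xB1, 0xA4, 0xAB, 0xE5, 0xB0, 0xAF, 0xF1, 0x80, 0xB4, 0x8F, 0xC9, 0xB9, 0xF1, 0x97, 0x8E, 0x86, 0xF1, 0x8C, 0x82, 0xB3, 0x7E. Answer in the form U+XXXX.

Offset 0: leading byte 0xF0 = 11110000 → 4-byte char #1 = F0 90 8C 81.
Offset 4: leading byte 0xE3 = 11100011 → 3-byte char #2 = E3 85 98.
Offset 7: leading byte 0xF1 = 11110001 → 4-byte char #3 = F1 B1 A4 AB.
Offset 11: leading byte 0xE5 = 11100101 → 3-byte char #4 = E5 B0 AF.
Offset 14: leading byte 0xF1 = 11110001 → 4-byte char #5 = F1 80 B4 8F.
Offset 18: leading byte 0xC9 = 11001001 → 2-byte char #6 = C9 B9.
Leading byte 0xC9 = 11001001 matches 110xxxxx → 2-byte sequence.
Byte 1: 0xC9 = 11001001, payload 01001 (5 bits).
Byte 2: 0xB9 = 10111001 (10xxxxxx ✓), payload 111001.
Concatenate: 01001111001 = 0x279 (11 bits → U+0279).

U+0279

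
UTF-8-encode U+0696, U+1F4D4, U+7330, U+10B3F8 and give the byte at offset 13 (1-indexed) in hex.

0xB8

1-indexed offset 13 is 0-indexed offset 12.
U+0696 → 2-byte form DA 96 at offsets 0–1.
U+1F4D4 → 4-byte form F0 9F 93 94 at offsets 2–5.
U+7330 → 3-byte form E7 8C B0 at offsets 6–8.
U+10B3F8 → 4-byte form F4 8B 8F B8 at offsets 9–12.
Offset 12 falls in char 4's range; it's byte 4 of F4 8B 8F B8 = 0xB8.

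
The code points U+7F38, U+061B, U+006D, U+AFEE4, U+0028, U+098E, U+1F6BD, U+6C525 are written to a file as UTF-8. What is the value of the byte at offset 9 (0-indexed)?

U+7F38 → 3-byte form E7 BC B8 at offsets 0–2.
U+061B → 2-byte form D8 9B at offsets 3–4.
U+006D → 1-byte form 6D at offsets 5–5.
U+AFEE4 → 4-byte form F2 AF BB A4 at offsets 6–9.
Offset 9 falls in char 4's range; it's byte 4 of F2 AF BB A4 = 0xA4.

0xA4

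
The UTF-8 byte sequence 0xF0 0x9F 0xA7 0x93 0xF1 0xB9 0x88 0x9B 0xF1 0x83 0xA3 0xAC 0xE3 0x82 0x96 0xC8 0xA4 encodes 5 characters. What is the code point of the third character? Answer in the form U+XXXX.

U+438EC

Offset 0: leading byte 0xF0 = 11110000 → 4-byte char #1 = F0 9F A7 93.
Offset 4: leading byte 0xF1 = 11110001 → 4-byte char #2 = F1 B9 88 9B.
Offset 8: leading byte 0xF1 = 11110001 → 4-byte char #3 = F1 83 A3 AC.
Leading byte 0xF1 = 11110001 matches 11110xxx → 4-byte sequence.
Byte 1: 0xF1 = 11110001, payload 001 (3 bits).
Byte 2: 0x83 = 10000011 (10xxxxxx ✓), payload 000011.
Byte 3: 0xA3 = 10100011 (10xxxxxx ✓), payload 100011.
Byte 4: 0xAC = 10101100 (10xxxxxx ✓), payload 101100.
Concatenate: 001000011100011101100 = 0x438EC (21 bits → U+438EC).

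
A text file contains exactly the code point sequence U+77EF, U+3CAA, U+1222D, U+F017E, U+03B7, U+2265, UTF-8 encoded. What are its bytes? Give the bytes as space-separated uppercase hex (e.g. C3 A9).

U+77EF: 3-byte form → E7 9F AF.
U+3CAA: 3-byte form → E3 B2 AA.
U+1222D: 4-byte form → F0 92 88 AD.
U+F017E: 4-byte form → F3 B0 85 BE.
U+03B7: 2-byte form → CE B7.
U+2265: 3-byte form → E2 89 A5.
Concatenated (19 bytes): E7 9F AF E3 B2 AA F0 92 88 AD F3 B0 85 BE CE B7 E2 89 A5.

E7 9F AF E3 B2 AA F0 92 88 AD F3 B0 85 BE CE B7 E2 89 A5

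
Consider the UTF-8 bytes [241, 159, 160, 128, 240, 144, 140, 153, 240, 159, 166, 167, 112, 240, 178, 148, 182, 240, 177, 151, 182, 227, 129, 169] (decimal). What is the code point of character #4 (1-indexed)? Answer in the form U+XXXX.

Offset 0: leading byte 0xF1 = 11110001 → 4-byte char #1 = F1 9F A0 80.
Offset 4: leading byte 0xF0 = 11110000 → 4-byte char #2 = F0 90 8C 99.
Offset 8: leading byte 0xF0 = 11110000 → 4-byte char #3 = F0 9F A6 A7.
Offset 12: leading byte 0x70 = 01110000 → 1-byte char #4 = 70.
Leading byte 0x70 = 01110000 matches 0xxxxxxx → 1-byte sequence.
Byte 1: 0x70 = 01110000, payload 1110000 (7 bits).
Concatenate: 1110000 = 0x70 (7 bits → U+0070).

U+0070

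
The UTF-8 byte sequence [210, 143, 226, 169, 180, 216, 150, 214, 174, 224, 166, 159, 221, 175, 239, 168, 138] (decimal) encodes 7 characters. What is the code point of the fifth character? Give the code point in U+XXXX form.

U+099F

Offset 0: leading byte 0xD2 = 11010010 → 2-byte char #1 = D2 8F.
Offset 2: leading byte 0xE2 = 11100010 → 3-byte char #2 = E2 A9 B4.
Offset 5: leading byte 0xD8 = 11011000 → 2-byte char #3 = D8 96.
Offset 7: leading byte 0xD6 = 11010110 → 2-byte char #4 = D6 AE.
Offset 9: leading byte 0xE0 = 11100000 → 3-byte char #5 = E0 A6 9F.
Leading byte 0xE0 = 11100000 matches 1110xxxx → 3-byte sequence.
Byte 1: 0xE0 = 11100000, payload 0000 (4 bits).
Byte 2: 0xA6 = 10100110 (10xxxxxx ✓), payload 100110.
Byte 3: 0x9F = 10011111 (10xxxxxx ✓), payload 011111.
Concatenate: 0000100110011111 = 0x99F (16 bits → U+099F).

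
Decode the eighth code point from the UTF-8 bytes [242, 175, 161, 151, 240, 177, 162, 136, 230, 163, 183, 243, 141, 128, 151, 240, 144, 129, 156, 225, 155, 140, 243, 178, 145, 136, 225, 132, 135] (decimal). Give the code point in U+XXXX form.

U+1107

Offset 0: leading byte 0xF2 = 11110010 → 4-byte char #1 = F2 AF A1 97.
Offset 4: leading byte 0xF0 = 11110000 → 4-byte char #2 = F0 B1 A2 88.
Offset 8: leading byte 0xE6 = 11100110 → 3-byte char #3 = E6 A3 B7.
Offset 11: leading byte 0xF3 = 11110011 → 4-byte char #4 = F3 8D 80 97.
Offset 15: leading byte 0xF0 = 11110000 → 4-byte char #5 = F0 90 81 9C.
Offset 19: leading byte 0xE1 = 11100001 → 3-byte char #6 = E1 9B 8C.
Offset 22: leading byte 0xF3 = 11110011 → 4-byte char #7 = F3 B2 91 88.
Offset 26: leading byte 0xE1 = 11100001 → 3-byte char #8 = E1 84 87.
Leading byte 0xE1 = 11100001 matches 1110xxxx → 3-byte sequence.
Byte 1: 0xE1 = 11100001, payload 0001 (4 bits).
Byte 2: 0x84 = 10000100 (10xxxxxx ✓), payload 000100.
Byte 3: 0x87 = 10000111 (10xxxxxx ✓), payload 000111.
Concatenate: 0001000100000111 = 0x1107 (16 bits → U+1107).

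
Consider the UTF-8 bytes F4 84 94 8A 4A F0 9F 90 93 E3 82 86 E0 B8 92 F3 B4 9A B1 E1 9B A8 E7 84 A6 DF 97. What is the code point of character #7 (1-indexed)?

U+16E8

Offset 0: leading byte 0xF4 = 11110100 → 4-byte char #1 = F4 84 94 8A.
Offset 4: leading byte 0x4A = 01001010 → 1-byte char #2 = 4A.
Offset 5: leading byte 0xF0 = 11110000 → 4-byte char #3 = F0 9F 90 93.
Offset 9: leading byte 0xE3 = 11100011 → 3-byte char #4 = E3 82 86.
Offset 12: leading byte 0xE0 = 11100000 → 3-byte char #5 = E0 B8 92.
Offset 15: leading byte 0xF3 = 11110011 → 4-byte char #6 = F3 B4 9A B1.
Offset 19: leading byte 0xE1 = 11100001 → 3-byte char #7 = E1 9B A8.
Leading byte 0xE1 = 11100001 matches 1110xxxx → 3-byte sequence.
Byte 1: 0xE1 = 11100001, payload 0001 (4 bits).
Byte 2: 0x9B = 10011011 (10xxxxxx ✓), payload 011011.
Byte 3: 0xA8 = 10101000 (10xxxxxx ✓), payload 101000.
Concatenate: 0001011011101000 = 0x16E8 (16 bits → U+16E8).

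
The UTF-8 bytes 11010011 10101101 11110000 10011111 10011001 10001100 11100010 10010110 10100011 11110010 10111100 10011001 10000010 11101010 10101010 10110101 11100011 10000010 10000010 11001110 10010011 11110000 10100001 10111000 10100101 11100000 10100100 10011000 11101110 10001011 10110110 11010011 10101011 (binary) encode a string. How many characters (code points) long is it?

Byte at offset 0: 0xD3 = 11010011 → 2-byte char (#1). Advance 2.
Byte at offset 2: 0xF0 = 11110000 → 4-byte char (#2). Advance 4.
Byte at offset 6: 0xE2 = 11100010 → 3-byte char (#3). Advance 3.
Byte at offset 9: 0xF2 = 11110010 → 4-byte char (#4). Advance 4.
Byte at offset 13: 0xEA = 11101010 → 3-byte char (#5). Advance 3.
Byte at offset 16: 0xE3 = 11100011 → 3-byte char (#6). Advance 3.
Byte at offset 19: 0xCE = 11001110 → 2-byte char (#7). Advance 2.
Byte at offset 21: 0xF0 = 11110000 → 4-byte char (#8). Advance 4.
Byte at offset 25: 0xE0 = 11100000 → 3-byte char (#9). Advance 3.
Byte at offset 28: 0xEE = 11101110 → 3-byte char (#10). Advance 3.
Byte at offset 31: 0xD3 = 11010011 → 2-byte char (#11). Advance 2.
Reached end at offset 33 after 11 code points.

11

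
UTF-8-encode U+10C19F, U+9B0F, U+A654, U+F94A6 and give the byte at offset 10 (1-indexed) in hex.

1-indexed offset 10 is 0-indexed offset 9.
U+10C19F → 4-byte form F4 8C 86 9F at offsets 0–3.
U+9B0F → 3-byte form E9 AC 8F at offsets 4–6.
U+A654 → 3-byte form EA 99 94 at offsets 7–9.
Offset 9 falls in char 3's range; it's byte 3 of EA 99 94 = 0x94.

0x94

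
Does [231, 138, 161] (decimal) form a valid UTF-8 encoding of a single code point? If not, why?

Leading byte 0xE7 = 11100111 → 3-byte form.
Continuation bytes 0x8A=10001010, 0xA1=10100001 all match 10xxxxxx.
Decoded value 0x72A1 is ≥ 0x800 (shortest form) and not a surrogate.

valid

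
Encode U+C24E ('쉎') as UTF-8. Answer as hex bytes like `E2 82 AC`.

EC 89 8E

U+C24E = 0xC24E = 49742 decimal. In range U+0800–U+FFFF → 3-byte form: 1110xxxx 10xxxxxx 10xxxxxx.
Binary (16 bits): 1100001001001110.
Split 4+6+6: 1100 | 001001 | 001110.
Byte 1: 11101100 = 0xEC.
Byte 2: 10001001 = 0x89.
Byte 3: 10001110 = 0x8E.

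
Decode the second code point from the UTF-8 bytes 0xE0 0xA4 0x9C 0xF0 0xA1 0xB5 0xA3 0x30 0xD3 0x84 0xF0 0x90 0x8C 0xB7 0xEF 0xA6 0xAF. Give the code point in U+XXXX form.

U+21D63

Offset 0: leading byte 0xE0 = 11100000 → 3-byte char #1 = E0 A4 9C.
Offset 3: leading byte 0xF0 = 11110000 → 4-byte char #2 = F0 A1 B5 A3.
Leading byte 0xF0 = 11110000 matches 11110xxx → 4-byte sequence.
Byte 1: 0xF0 = 11110000, payload 000 (3 bits).
Byte 2: 0xA1 = 10100001 (10xxxxxx ✓), payload 100001.
Byte 3: 0xB5 = 10110101 (10xxxxxx ✓), payload 110101.
Byte 4: 0xA3 = 10100011 (10xxxxxx ✓), payload 100011.
Concatenate: 000100001110101100011 = 0x21D63 (21 bits → U+21D63).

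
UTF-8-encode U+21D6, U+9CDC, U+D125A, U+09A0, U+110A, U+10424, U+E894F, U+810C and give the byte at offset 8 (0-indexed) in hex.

U+21D6 → 3-byte form E2 87 96 at offsets 0–2.
U+9CDC → 3-byte form E9 B3 9C at offsets 3–5.
U+D125A → 4-byte form F3 91 89 9A at offsets 6–9.
Offset 8 falls in char 3's range; it's byte 3 of F3 91 89 9A = 0x89.

0x89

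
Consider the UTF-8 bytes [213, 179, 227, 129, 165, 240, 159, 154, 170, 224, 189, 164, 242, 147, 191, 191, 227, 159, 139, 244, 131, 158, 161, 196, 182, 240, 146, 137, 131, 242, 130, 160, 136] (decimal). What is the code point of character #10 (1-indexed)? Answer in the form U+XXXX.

U+82808

Offset 0: leading byte 0xD5 = 11010101 → 2-byte char #1 = D5 B3.
Offset 2: leading byte 0xE3 = 11100011 → 3-byte char #2 = E3 81 A5.
Offset 5: leading byte 0xF0 = 11110000 → 4-byte char #3 = F0 9F 9A AA.
Offset 9: leading byte 0xE0 = 11100000 → 3-byte char #4 = E0 BD A4.
Offset 12: leading byte 0xF2 = 11110010 → 4-byte char #5 = F2 93 BF BF.
Offset 16: leading byte 0xE3 = 11100011 → 3-byte char #6 = E3 9F 8B.
Offset 19: leading byte 0xF4 = 11110100 → 4-byte char #7 = F4 83 9E A1.
Offset 23: leading byte 0xC4 = 11000100 → 2-byte char #8 = C4 B6.
Offset 25: leading byte 0xF0 = 11110000 → 4-byte char #9 = F0 92 89 83.
Offset 29: leading byte 0xF2 = 11110010 → 4-byte char #10 = F2 82 A0 88.
Leading byte 0xF2 = 11110010 matches 11110xxx → 4-byte sequence.
Byte 1: 0xF2 = 11110010, payload 010 (3 bits).
Byte 2: 0x82 = 10000010 (10xxxxxx ✓), payload 000010.
Byte 3: 0xA0 = 10100000 (10xxxxxx ✓), payload 100000.
Byte 4: 0x88 = 10001000 (10xxxxxx ✓), payload 001000.
Concatenate: 010000010100000001000 = 0x82808 (21 bits → U+82808).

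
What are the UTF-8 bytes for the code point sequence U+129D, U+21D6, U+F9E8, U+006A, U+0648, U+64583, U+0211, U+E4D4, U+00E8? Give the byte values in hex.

E1 8A 9D E2 87 96 EF A7 A8 6A D9 88 F1 A4 96 83 C8 91 EE 93 94 C3 A8

U+129D: 3-byte form → E1 8A 9D.
U+21D6: 3-byte form → E2 87 96.
U+F9E8: 3-byte form → EF A7 A8.
U+006A: 1-byte form → 6A.
U+0648: 2-byte form → D9 88.
U+64583: 4-byte form → F1 A4 96 83.
U+0211: 2-byte form → C8 91.
U+E4D4: 3-byte form → EE 93 94.
U+00E8: 2-byte form → C3 A8.
Concatenated (23 bytes): E1 8A 9D E2 87 96 EF A7 A8 6A D9 88 F1 A4 96 83 C8 91 EE 93 94 C3 A8.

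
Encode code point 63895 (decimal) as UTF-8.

U+F997 = 0xF997 = 63895 decimal. In range U+0800–U+FFFF → 3-byte form: 1110xxxx 10xxxxxx 10xxxxxx.
Binary (16 bits): 1111100110010111.
Split 4+6+6: 1111 | 100110 | 010111.
Byte 1: 11101111 = 0xEF.
Byte 2: 10100110 = 0xA6.
Byte 3: 10010111 = 0x97.

EF A6 97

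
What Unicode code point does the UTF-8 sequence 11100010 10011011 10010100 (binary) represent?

Leading byte 0xE2 = 11100010 matches 1110xxxx → 3-byte sequence.
Byte 1: 0xE2 = 11100010, payload 0010 (4 bits).
Byte 2: 0x9B = 10011011 (10xxxxxx ✓), payload 011011.
Byte 3: 0x94 = 10010100 (10xxxxxx ✓), payload 010100.
Concatenate: 0010011011010100 = 0x26D4 (16 bits → U+26D4).

U+26D4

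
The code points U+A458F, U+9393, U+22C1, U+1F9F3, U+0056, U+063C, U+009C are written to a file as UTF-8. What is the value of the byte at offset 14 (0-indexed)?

0x56

U+A458F → 4-byte form F2 A4 96 8F at offsets 0–3.
U+9393 → 3-byte form E9 8E 93 at offsets 4–6.
U+22C1 → 3-byte form E2 8B 81 at offsets 7–9.
U+1F9F3 → 4-byte form F0 9F A7 B3 at offsets 10–13.
U+0056 → 1-byte form 56 at offsets 14–14.
Offset 14 falls in char 5's range; it's byte 1 of 56 = 0x56.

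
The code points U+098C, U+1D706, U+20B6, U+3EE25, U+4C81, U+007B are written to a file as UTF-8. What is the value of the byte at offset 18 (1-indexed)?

1-indexed offset 18 is 0-indexed offset 17.
U+098C → 3-byte form E0 A6 8C at offsets 0–2.
U+1D706 → 4-byte form F0 9D 9C 86 at offsets 3–6.
U+20B6 → 3-byte form E2 82 B6 at offsets 7–9.
U+3EE25 → 4-byte form F0 BE B8 A5 at offsets 10–13.
U+4C81 → 3-byte form E4 B2 81 at offsets 14–16.
U+007B → 1-byte form 7B at offsets 17–17.
Offset 17 falls in char 6's range; it's byte 1 of 7B = 0x7B.

0x7B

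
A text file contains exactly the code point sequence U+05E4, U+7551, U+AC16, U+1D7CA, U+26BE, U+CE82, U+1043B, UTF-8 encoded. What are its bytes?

D7 A4 E7 95 91 EA B0 96 F0 9D 9F 8A E2 9A BE EC BA 82 F0 90 90 BB

U+05E4: 2-byte form → D7 A4.
U+7551: 3-byte form → E7 95 91.
U+AC16: 3-byte form → EA B0 96.
U+1D7CA: 4-byte form → F0 9D 9F 8A.
U+26BE: 3-byte form → E2 9A BE.
U+CE82: 3-byte form → EC BA 82.
U+1043B: 4-byte form → F0 90 90 BB.
Concatenated (22 bytes): D7 A4 E7 95 91 EA B0 96 F0 9D 9F 8A E2 9A BE EC BA 82 F0 90 90 BB.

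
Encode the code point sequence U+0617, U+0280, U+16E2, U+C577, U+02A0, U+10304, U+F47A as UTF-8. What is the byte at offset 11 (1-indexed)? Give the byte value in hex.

1-indexed offset 11 is 0-indexed offset 10.
U+0617 → 2-byte form D8 97 at offsets 0–1.
U+0280 → 2-byte form CA 80 at offsets 2–3.
U+16E2 → 3-byte form E1 9B A2 at offsets 4–6.
U+C577 → 3-byte form EC 95 B7 at offsets 7–9.
U+02A0 → 2-byte form CA A0 at offsets 10–11.
Offset 10 falls in char 5's range; it's byte 1 of CA A0 = 0xCA.

0xCA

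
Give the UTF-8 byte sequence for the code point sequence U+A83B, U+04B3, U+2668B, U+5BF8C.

EA A0 BB D2 B3 F0 A6 9A 8B F1 9B BE 8C

U+A83B: 3-byte form → EA A0 BB.
U+04B3: 2-byte form → D2 B3.
U+2668B: 4-byte form → F0 A6 9A 8B.
U+5BF8C: 4-byte form → F1 9B BE 8C.
Concatenated (13 bytes): EA A0 BB D2 B3 F0 A6 9A 8B F1 9B BE 8C.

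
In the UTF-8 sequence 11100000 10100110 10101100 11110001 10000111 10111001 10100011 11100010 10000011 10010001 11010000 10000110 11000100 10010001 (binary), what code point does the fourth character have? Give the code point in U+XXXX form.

Offset 0: leading byte 0xE0 = 11100000 → 3-byte char #1 = E0 A6 AC.
Offset 3: leading byte 0xF1 = 11110001 → 4-byte char #2 = F1 87 B9 A3.
Offset 7: leading byte 0xE2 = 11100010 → 3-byte char #3 = E2 83 91.
Offset 10: leading byte 0xD0 = 11010000 → 2-byte char #4 = D0 86.
Leading byte 0xD0 = 11010000 matches 110xxxxx → 2-byte sequence.
Byte 1: 0xD0 = 11010000, payload 10000 (5 bits).
Byte 2: 0x86 = 10000110 (10xxxxxx ✓), payload 000110.
Concatenate: 10000000110 = 0x406 (11 bits → U+0406).

U+0406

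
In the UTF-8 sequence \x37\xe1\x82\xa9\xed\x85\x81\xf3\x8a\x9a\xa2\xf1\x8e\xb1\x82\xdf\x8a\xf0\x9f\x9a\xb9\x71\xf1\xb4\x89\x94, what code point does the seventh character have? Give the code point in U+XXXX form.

U+1F6B9

Offset 0: leading byte 0x37 = 00110111 → 1-byte char #1 = 37.
Offset 1: leading byte 0xE1 = 11100001 → 3-byte char #2 = E1 82 A9.
Offset 4: leading byte 0xED = 11101101 → 3-byte char #3 = ED 85 81.
Offset 7: leading byte 0xF3 = 11110011 → 4-byte char #4 = F3 8A 9A A2.
Offset 11: leading byte 0xF1 = 11110001 → 4-byte char #5 = F1 8E B1 82.
Offset 15: leading byte 0xDF = 11011111 → 2-byte char #6 = DF 8A.
Offset 17: leading byte 0xF0 = 11110000 → 4-byte char #7 = F0 9F 9A B9.
Leading byte 0xF0 = 11110000 matches 11110xxx → 4-byte sequence.
Byte 1: 0xF0 = 11110000, payload 000 (3 bits).
Byte 2: 0x9F = 10011111 (10xxxxxx ✓), payload 011111.
Byte 3: 0x9A = 10011010 (10xxxxxx ✓), payload 011010.
Byte 4: 0xB9 = 10111001 (10xxxxxx ✓), payload 111001.
Concatenate: 000011111011010111001 = 0x1F6B9 (21 bits → U+1F6B9).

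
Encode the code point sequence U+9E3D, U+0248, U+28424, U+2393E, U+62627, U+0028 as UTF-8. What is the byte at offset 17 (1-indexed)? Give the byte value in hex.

0xA7

1-indexed offset 17 is 0-indexed offset 16.
U+9E3D → 3-byte form E9 B8 BD at offsets 0–2.
U+0248 → 2-byte form C9 88 at offsets 3–4.
U+28424 → 4-byte form F0 A8 90 A4 at offsets 5–8.
U+2393E → 4-byte form F0 A3 A4 BE at offsets 9–12.
U+62627 → 4-byte form F1 A2 98 A7 at offsets 13–16.
Offset 16 falls in char 5's range; it's byte 4 of F1 A2 98 A7 = 0xA7.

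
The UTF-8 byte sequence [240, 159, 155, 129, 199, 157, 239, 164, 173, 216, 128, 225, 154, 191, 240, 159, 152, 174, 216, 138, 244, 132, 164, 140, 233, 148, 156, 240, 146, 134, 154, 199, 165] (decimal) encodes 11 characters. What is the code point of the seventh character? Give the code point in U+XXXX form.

U+060A

Offset 0: leading byte 0xF0 = 11110000 → 4-byte char #1 = F0 9F 9B 81.
Offset 4: leading byte 0xC7 = 11000111 → 2-byte char #2 = C7 9D.
Offset 6: leading byte 0xEF = 11101111 → 3-byte char #3 = EF A4 AD.
Offset 9: leading byte 0xD8 = 11011000 → 2-byte char #4 = D8 80.
Offset 11: leading byte 0xE1 = 11100001 → 3-byte char #5 = E1 9A BF.
Offset 14: leading byte 0xF0 = 11110000 → 4-byte char #6 = F0 9F 98 AE.
Offset 18: leading byte 0xD8 = 11011000 → 2-byte char #7 = D8 8A.
Leading byte 0xD8 = 11011000 matches 110xxxxx → 2-byte sequence.
Byte 1: 0xD8 = 11011000, payload 11000 (5 bits).
Byte 2: 0x8A = 10001010 (10xxxxxx ✓), payload 001010.
Concatenate: 11000001010 = 0x60A (11 bits → U+060A).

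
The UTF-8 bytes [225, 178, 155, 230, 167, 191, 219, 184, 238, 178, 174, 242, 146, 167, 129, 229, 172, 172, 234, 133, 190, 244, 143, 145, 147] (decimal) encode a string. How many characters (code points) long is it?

8

Byte at offset 0: 0xE1 = 11100001 → 3-byte char (#1). Advance 3.
Byte at offset 3: 0xE6 = 11100110 → 3-byte char (#2). Advance 3.
Byte at offset 6: 0xDB = 11011011 → 2-byte char (#3). Advance 2.
Byte at offset 8: 0xEE = 11101110 → 3-byte char (#4). Advance 3.
Byte at offset 11: 0xF2 = 11110010 → 4-byte char (#5). Advance 4.
Byte at offset 15: 0xE5 = 11100101 → 3-byte char (#6). Advance 3.
Byte at offset 18: 0xEA = 11101010 → 3-byte char (#7). Advance 3.
Byte at offset 21: 0xF4 = 11110100 → 4-byte char (#8). Advance 4.
Reached end at offset 25 after 8 code points.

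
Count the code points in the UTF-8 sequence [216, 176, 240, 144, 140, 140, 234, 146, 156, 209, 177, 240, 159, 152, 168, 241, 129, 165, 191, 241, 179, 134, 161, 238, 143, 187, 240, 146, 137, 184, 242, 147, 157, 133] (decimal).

Byte at offset 0: 0xD8 = 11011000 → 2-byte char (#1). Advance 2.
Byte at offset 2: 0xF0 = 11110000 → 4-byte char (#2). Advance 4.
Byte at offset 6: 0xEA = 11101010 → 3-byte char (#3). Advance 3.
Byte at offset 9: 0xD1 = 11010001 → 2-byte char (#4). Advance 2.
Byte at offset 11: 0xF0 = 11110000 → 4-byte char (#5). Advance 4.
Byte at offset 15: 0xF1 = 11110001 → 4-byte char (#6). Advance 4.
Byte at offset 19: 0xF1 = 11110001 → 4-byte char (#7). Advance 4.
Byte at offset 23: 0xEE = 11101110 → 3-byte char (#8). Advance 3.
Byte at offset 26: 0xF0 = 11110000 → 4-byte char (#9). Advance 4.
Byte at offset 30: 0xF2 = 11110010 → 4-byte char (#10). Advance 4.
Reached end at offset 34 after 10 code points.

10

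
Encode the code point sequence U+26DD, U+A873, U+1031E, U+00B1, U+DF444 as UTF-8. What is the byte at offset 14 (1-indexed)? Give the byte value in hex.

0x9F

1-indexed offset 14 is 0-indexed offset 13.
U+26DD → 3-byte form E2 9B 9D at offsets 0–2.
U+A873 → 3-byte form EA A1 B3 at offsets 3–5.
U+1031E → 4-byte form F0 90 8C 9E at offsets 6–9.
U+00B1 → 2-byte form C2 B1 at offsets 10–11.
U+DF444 → 4-byte form F3 9F 91 84 at offsets 12–15.
Offset 13 falls in char 5's range; it's byte 2 of F3 9F 91 84 = 0x9F.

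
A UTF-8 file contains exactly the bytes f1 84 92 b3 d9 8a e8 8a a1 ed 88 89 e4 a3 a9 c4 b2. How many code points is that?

6

Byte at offset 0: 0xF1 = 11110001 → 4-byte char (#1). Advance 4.
Byte at offset 4: 0xD9 = 11011001 → 2-byte char (#2). Advance 2.
Byte at offset 6: 0xE8 = 11101000 → 3-byte char (#3). Advance 3.
Byte at offset 9: 0xED = 11101101 → 3-byte char (#4). Advance 3.
Byte at offset 12: 0xE4 = 11100100 → 3-byte char (#5). Advance 3.
Byte at offset 15: 0xC4 = 11000100 → 2-byte char (#6). Advance 2.
Reached end at offset 17 after 6 code points.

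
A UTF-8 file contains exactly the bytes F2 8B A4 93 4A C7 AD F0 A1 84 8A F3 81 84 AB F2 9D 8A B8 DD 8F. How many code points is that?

7

Byte at offset 0: 0xF2 = 11110010 → 4-byte char (#1). Advance 4.
Byte at offset 4: 0x4A = 01001010 → 1-byte char (#2). Advance 1.
Byte at offset 5: 0xC7 = 11000111 → 2-byte char (#3). Advance 2.
Byte at offset 7: 0xF0 = 11110000 → 4-byte char (#4). Advance 4.
Byte at offset 11: 0xF3 = 11110011 → 4-byte char (#5). Advance 4.
Byte at offset 15: 0xF2 = 11110010 → 4-byte char (#6). Advance 4.
Byte at offset 19: 0xDD = 11011101 → 2-byte char (#7). Advance 2.
Reached end at offset 21 after 7 code points.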